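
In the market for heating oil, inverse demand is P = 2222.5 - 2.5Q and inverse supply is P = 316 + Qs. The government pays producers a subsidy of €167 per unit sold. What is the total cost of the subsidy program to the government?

Pre-subsidy: 2222.5 - 2.5Q = 316 + Q gives Q* = 3813/7 and P* = 6025/7.
With the subsidy, sellers receive Ps = Pb + 167 for each unit, where Pb is the price buyers pay.
On the curves, Pb = 2222.5 - 2.5Q and Ps = 316 + Q; the wedge Ps − Pb = 167 gives 316 + Q − (2222.5 - 2.5Q) = 167, so Q' = 4147/7.
Then Pb = 2222.5 − 2.5·(4147/7) = 5190/7 and Ps = 316 + 1·(4147/7) = 6359/7.
Government outlay = subsidy × quantity = 167 × 4147/7 = 692549/7.

Government cost = 692549/7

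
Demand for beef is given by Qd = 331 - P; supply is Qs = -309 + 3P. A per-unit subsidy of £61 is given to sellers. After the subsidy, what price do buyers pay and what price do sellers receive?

Buyers pay £114.25; sellers receive £175.25

Pre-subsidy: 331 - P = -309 + 3P gives P* = 160, Q* = 171.
With the subsidy, sellers receive Ps = Pb + 61 for each unit, where Pb is the price buyers pay.
Supply in terms of Pb becomes Qs = -309 + 3(Pb + 61) = -126 + 3Pb. Setting this equal to demand: 331 - Pb = -126 + 3Pb, so Pb = 114.25.
Sellers receive Ps = 114.25 + 61 = 175.25; Q' = 331 − 1·114.25 = 216.75.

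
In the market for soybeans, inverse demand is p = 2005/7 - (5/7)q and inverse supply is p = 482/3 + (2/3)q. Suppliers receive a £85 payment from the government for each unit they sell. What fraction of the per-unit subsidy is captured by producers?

Pre-subsidy: 2005/7 - (5/7)q = 482/3 + (2/3)q gives q* = 2641/29 and p* = 6420/29.
With the subsidy, sellers receive ps = pb + 85 for each unit, where pb is the price buyers pay.
On the curves, pb = 2005/7 - (5/7)q and ps = 482/3 + (2/3)q; the wedge ps − pb = 85 gives 482/3 + (2/3)q − (2005/7 - (5/7)q) = 85, so q' = 4426/29.
Then pb = 2005/7 − (5/7)·(4426/29) = 5145/29 and ps = 482/3 + (2/3)·(4426/29) = 7610/29.
Buyers' price falls by p* − pb = 6420/29 − 5145/29 = 1275/29; sellers' price rises by ps − p* = 7610/29 − 6420/29 = 1190/29.
So producers capture (1190/29)/85 = 14/29 of each unit of subsidy.

Producer share = 14/29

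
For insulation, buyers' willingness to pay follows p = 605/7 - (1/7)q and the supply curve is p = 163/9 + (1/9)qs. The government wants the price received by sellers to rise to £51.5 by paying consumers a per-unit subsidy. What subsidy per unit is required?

At a seller price of 51.5, quantity supplied is -163 + 9·51.5 = 300.5.
Buyers absorb 300.5 only when they pay pb = 605/7 − (1/7)·300.5 = 43.5.
s = ps − pb = 51.5 − 43.5 = 8.

Required subsidy s = £8 per unit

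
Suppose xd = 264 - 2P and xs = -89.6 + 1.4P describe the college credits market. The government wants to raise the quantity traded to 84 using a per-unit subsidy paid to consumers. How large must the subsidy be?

Required subsidy s = 34 per unit

At x = 84, invert demand for the buyer price: Pb = (264 − 84)/2 = 90; invert supply for the seller price: Ps = (84 − (-89.6))/1.4 = 124.
The subsidy must fill the gap: s = Ps − Pb = 124 − 90 = 34.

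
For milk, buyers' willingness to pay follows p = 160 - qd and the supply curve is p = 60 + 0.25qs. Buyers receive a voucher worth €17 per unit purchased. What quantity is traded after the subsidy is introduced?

q' = 93.6

Pre-subsidy: 160 - q = 60 + 0.25q gives q* = 80 and p* = 80.
With the rebate, buyers effectively pay pb = ps − 17, where ps is the price sellers receive.
On the curves, pb = 160 - q and ps = 60 + 0.25q; the wedge ps − pb = 17 gives 60 + 0.25q − (160 - q) = 17, so q' = 93.6.
Then pb = 160 − 1·93.6 = 66.4 and ps = 60 + 0.25·93.6 = 83.4.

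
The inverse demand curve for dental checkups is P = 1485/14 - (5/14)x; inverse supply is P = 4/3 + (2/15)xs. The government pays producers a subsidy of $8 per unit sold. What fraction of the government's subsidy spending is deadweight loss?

Pre-subsidy: 1485/14 - (5/14)x = 4/3 + (2/15)x gives x* = 21995/103 and P* = 3070/103.
With the subsidy, sellers receive Ps = Pb + 8 for each unit, where Pb is the price buyers pay.
On the curves, Pb = 1485/14 - (5/14)x and Ps = 4/3 + (2/15)x; the wedge Ps − Pb = 8 gives 4/3 + (2/15)x − (1485/14 - (5/14)x) = 8, so x' = 23675/103.
Then Pb = 1485/14 − (5/14)·(23675/103) = 2470/103 and Ps = 4/3 + (2/15)·(23675/103) = 3294/103.
ΔCS = ½(21995/103 + 23675/103)(3070/103 − 2470/103) = 13701000/10609; ΔPS = ½(21995/103 + 23675/103)(3294/103 − 3070/103) = 5115040/10609.
Government spending = 8 × 23675/103 = 189400/103.
DWL = ½ × 8 × (23675/103 − 21995/103) = 6720/103; fraction = (6720/103) / (189400/103) = 168/4735.

DWL / government spending = 168/4735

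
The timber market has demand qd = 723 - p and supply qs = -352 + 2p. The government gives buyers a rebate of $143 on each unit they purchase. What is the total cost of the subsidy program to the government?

Pre-subsidy: 723 - p = -352 + 2p gives p* = 1075/3, q* = 1094/3.
With the rebate, buyers effectively pay pb = ps − 143, where ps is the price sellers receive.
Demand in terms of ps becomes qd = 723 − 1(ps − 143) = 866 - ps. Setting this equal to supply: 866 - ps = -352 + 2ps, so ps = 406.
Buyers pay pb = 406 − 143 = 263; q' = -352 + 2·406 = 460.
Government outlay = subsidy × quantity = 143 × 460 = 65780.

Government cost = $65780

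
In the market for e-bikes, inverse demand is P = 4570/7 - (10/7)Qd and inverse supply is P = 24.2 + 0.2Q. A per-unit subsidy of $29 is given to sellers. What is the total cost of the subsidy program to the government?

Pre-subsidy: 4570/7 - (10/7)Q = 24.2 + 0.2Q gives Q* = 22003/57 and P* = 5780/57.
With the subsidy, sellers receive Ps = Pb + 29 for each unit, where Pb is the price buyers pay.
On the curves, Pb = 4570/7 - (10/7)Q and Ps = 24.2 + 0.2Q; the wedge Ps − Pb = 29 gives 24.2 + 0.2Q − (4570/7 - (10/7)Q) = 29, so Q' = 23018/57.
Then Pb = 4570/7 − (10/7)·(23018/57) = 4330/57 and Ps = 24.2 + 0.2·(23018/57) = 5983/57.
Government outlay = subsidy × quantity = 29 × 23018/57 = 667522/57.

Government cost = 667522/57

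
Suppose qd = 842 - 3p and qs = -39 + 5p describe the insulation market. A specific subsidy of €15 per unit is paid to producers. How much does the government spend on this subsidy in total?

Pre-subsidy: 842 - 3p = -39 + 5p gives p* = 110.125, q* = 511.625.
With the subsidy, sellers receive ps = pb + 15 for each unit, where pb is the price buyers pay.
Supply in terms of pb becomes qs = -39 + 5(pb + 15) = 36 + 5pb. Setting this equal to demand: 842 - 3pb = 36 + 5pb, so pb = 100.75.
Sellers receive ps = 100.75 + 15 = 115.75; q' = 842 − 3·100.75 = 539.75.
Government outlay = subsidy × quantity = 15 × 539.75 = 8096.25.

Government cost = €8096.25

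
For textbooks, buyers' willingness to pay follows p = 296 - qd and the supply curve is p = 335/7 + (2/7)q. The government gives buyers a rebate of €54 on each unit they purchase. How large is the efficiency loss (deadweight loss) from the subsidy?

Pre-subsidy: 296 - q = 335/7 + (2/7)q gives q* = 193 and p* = 103.
With the rebate, buyers effectively pay pb = ps − 54, where ps is the price sellers receive.
On the curves, pb = 296 - q and ps = 335/7 + (2/7)q; the wedge ps − pb = 54 gives 335/7 + (2/7)q − (296 - q) = 54, so q' = 235.
Then pb = 296 − 1·235 = 61 and ps = 335/7 + (2/7)·235 = 115.
The subsidy expands output by 235 − 193 = 42 past the efficient level; on those units the gap between marginal cost and willingness to pay runs from 0 up to 54.
DWL = ½ × 54 × 42 = 1134.

Deadweight loss = €1134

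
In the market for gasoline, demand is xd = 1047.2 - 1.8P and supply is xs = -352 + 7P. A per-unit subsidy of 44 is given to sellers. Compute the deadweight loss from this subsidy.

Pre-subsidy: 1047.2 - 1.8P = -352 + 7P gives P* = 159, x* = 761.
With the subsidy, sellers receive Ps = Pb + 44 for each unit, where Pb is the price buyers pay.
Supply in terms of Pb becomes xs = -352 + 7(Pb + 44) = -44 + 7Pb. Setting this equal to demand: 1047.2 - 1.8Pb = -44 + 7Pb, so Pb = 124.
Sellers receive Ps = 124 + 44 = 168; x' = 1047.2 − 1.8·124 = 824.
The subsidy expands output by 824 − 761 = 63 past the efficient level; on those units the gap between marginal cost and willingness to pay runs from 0 up to 44.
DWL = ½ × 44 × 63 = 1386.

Deadweight loss = 1386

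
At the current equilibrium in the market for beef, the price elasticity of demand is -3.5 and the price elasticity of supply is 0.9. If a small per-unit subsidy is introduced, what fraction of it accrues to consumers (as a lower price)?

For a small subsidy around the equilibrium, the benefit split depends on the relative slopes, which at a point are proportional to the elasticities.
Buyer share = εs/(εs + |εd|) = 0.9/(0.9 + 3.5) = 9/44; seller share = |εd|/(εs + |εd|) = 35/44.

Consumer share = 9/44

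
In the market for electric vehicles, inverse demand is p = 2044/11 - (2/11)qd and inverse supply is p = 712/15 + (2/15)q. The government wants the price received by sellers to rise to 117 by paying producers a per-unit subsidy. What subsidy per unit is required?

At a seller price of 117, quantity supplied is -356 + 7.5·117 = 521.5.
Buyers absorb 521.5 only when they pay pb = 2044/11 − (2/11)·521.5 = 91.
s = ps − pb = 117 − 91 = 26.

Required subsidy s = 26 per unit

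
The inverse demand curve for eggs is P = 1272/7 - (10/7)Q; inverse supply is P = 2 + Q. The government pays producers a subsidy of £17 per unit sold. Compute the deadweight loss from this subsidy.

Pre-subsidy: 1272/7 - (10/7)Q = 2 + Q gives Q* = 74 and P* = 76.
With the subsidy, sellers receive Ps = Pb + 17 for each unit, where Pb is the price buyers pay.
On the curves, Pb = 1272/7 - (10/7)Q and Ps = 2 + Q; the wedge Ps − Pb = 17 gives 2 + Q − (1272/7 - (10/7)Q) = 17, so Q' = 81.
Then Pb = 1272/7 − (10/7)·81 = 66 and Ps = 2 + 1·81 = 83.
The subsidy expands output by 81 − 74 = 7 past the efficient level; on those units the gap between marginal cost and willingness to pay runs from 0 up to 17.
DWL = ½ × 17 × 7 = 59.5.

Deadweight loss = £59.5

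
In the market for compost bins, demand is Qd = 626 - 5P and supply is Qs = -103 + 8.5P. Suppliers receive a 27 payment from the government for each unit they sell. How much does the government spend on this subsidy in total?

Pre-subsidy: 626 - 5P = -103 + 8.5P gives P* = 54, Q* = 356.
With the subsidy, sellers receive Ps = Pb + 27 for each unit, where Pb is the price buyers pay.
Supply in terms of Pb becomes Qs = -103 + 8.5(Pb + 27) = 126.5 + 8.5Pb. Setting this equal to demand: 626 - 5Pb = 126.5 + 8.5Pb, so Pb = 37.
Sellers receive Ps = 37 + 27 = 64; Q' = 626 − 5·37 = 441.
Government outlay = subsidy × quantity = 27 × 441 = 11907.

Government cost = 11907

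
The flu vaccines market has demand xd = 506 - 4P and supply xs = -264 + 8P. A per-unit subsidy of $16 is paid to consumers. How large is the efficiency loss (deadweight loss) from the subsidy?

Pre-subsidy: 506 - 4P = -264 + 8P gives P* = 385/6, x* = 748/3.
With the rebate, buyers effectively pay Pb = Ps − 16, where Ps is the price sellers receive.
Demand in terms of Ps becomes xd = 506 − 4(Ps − 16) = 570 - 4Ps. Setting this equal to supply: 570 - 4Ps = -264 + 8Ps, so Ps = 69.5.
Buyers pay Pb = 69.5 − 16 = 53.5; x' = -264 + 8·69.5 = 292.
The subsidy expands output by 292 − 748/3 = 128/3 past the efficient level; on those units the gap between marginal cost and willingness to pay runs from 0 up to 16.
DWL = ½ × 16 × 128/3 = 1024/3.

Deadweight loss = 1024/3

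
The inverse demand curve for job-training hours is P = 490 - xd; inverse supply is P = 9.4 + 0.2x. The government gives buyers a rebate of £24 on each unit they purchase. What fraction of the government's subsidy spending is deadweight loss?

Pre-subsidy: 490 - x = 9.4 + 0.2x gives x* = 400.5 and P* = 89.5.
With the rebate, buyers effectively pay Pb = Ps − 24, where Ps is the price sellers receive.
On the curves, Pb = 490 - x and Ps = 9.4 + 0.2x; the wedge Ps − Pb = 24 gives 9.4 + 0.2x − (490 - x) = 24, so x' = 420.5.
Then Pb = 490 − 1·420.5 = 69.5 and Ps = 9.4 + 0.2·420.5 = 93.5.
ΔCS = ½(400.5 + 420.5)(89.5 − 69.5) = 8210; ΔPS = ½(400.5 + 420.5)(93.5 − 89.5) = 1642.
Government spending = 24 × 420.5 = 10092.
DWL = ½ × 24 × (420.5 − 400.5) = 240; fraction = 240 / 10092 = 20/841.

DWL / government spending = 20/841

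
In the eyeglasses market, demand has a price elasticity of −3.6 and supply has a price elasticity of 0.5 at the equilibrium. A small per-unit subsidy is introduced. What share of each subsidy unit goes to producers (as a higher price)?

For a small subsidy around the equilibrium, the benefit split depends on the relative slopes, which at a point are proportional to the elasticities.
Buyer share = εs/(εs + |εd|) = 0.5/(0.5 + 3.6) = 5/41; seller share = |εd|/(εs + |εd|) = 36/41.
So producers capture 36/41 of the subsidy.

Producer share = 36/41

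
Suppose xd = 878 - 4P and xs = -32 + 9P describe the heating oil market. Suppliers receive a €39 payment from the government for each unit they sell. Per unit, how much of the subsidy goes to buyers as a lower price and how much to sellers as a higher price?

Buyers gain €27 per unit; sellers gain €12 per unit

Pre-subsidy: 878 - 4P = -32 + 9P gives P* = 70, x* = 598.
With the subsidy, sellers receive Ps = Pb + 39 for each unit, where Pb is the price buyers pay.
Supply in terms of Pb becomes xs = -32 + 9(Pb + 39) = 319 + 9Pb. Setting this equal to demand: 878 - 4Pb = 319 + 9Pb, so Pb = 43.
Sellers receive Ps = 43 + 39 = 82; x' = 878 − 4·43 = 706.
Buyers' price falls by P* − Pb = 70 − 43 = 27; sellers' price rises by Ps − P* = 82 − 70 = 12.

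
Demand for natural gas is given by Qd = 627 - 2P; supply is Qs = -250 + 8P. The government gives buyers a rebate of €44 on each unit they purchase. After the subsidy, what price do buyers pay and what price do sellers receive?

Buyers pay €52.5; sellers receive €96.5

Pre-subsidy: 627 - 2P = -250 + 8P gives P* = 87.7, Q* = 451.6.
With the rebate, buyers effectively pay Pb = Ps − 44, where Ps is the price sellers receive.
Demand in terms of Ps becomes Qd = 627 − 2(Ps − 44) = 715 - 2Ps. Setting this equal to supply: 715 - 2Ps = -250 + 8Ps, so Ps = 96.5.
Buyers pay Pb = 96.5 − 44 = 52.5; Q' = -250 + 8·96.5 = 522.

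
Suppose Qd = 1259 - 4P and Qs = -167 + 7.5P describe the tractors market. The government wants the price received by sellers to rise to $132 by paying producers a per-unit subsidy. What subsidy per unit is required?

At a seller price of 132, quantity supplied is -167 + 7.5·132 = 823.
Buyers absorb 823 only when they pay Pb with 1259 − 4·Pb = 823, i.e. Pb = 109.
s = Ps − Pb = 132 − 109 = 23.

Required subsidy s = $23 per unit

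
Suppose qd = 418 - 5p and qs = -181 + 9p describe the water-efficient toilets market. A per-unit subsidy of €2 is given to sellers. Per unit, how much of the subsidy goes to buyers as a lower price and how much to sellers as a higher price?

Pre-subsidy: 418 - 5p = -181 + 9p gives p* = 599/14, q* = 2857/14.
With the subsidy, sellers receive ps = pb + 2 for each unit, where pb is the price buyers pay.
Supply in terms of pb becomes qs = -181 + 9(pb + 2) = -163 + 9pb. Setting this equal to demand: 418 - 5pb = -163 + 9pb, so pb = 41.5.
Sellers receive ps = 41.5 + 2 = 43.5; q' = 418 − 5·41.5 = 210.5.
Buyers' price falls by p* − pb = 599/14 − 41.5 = 9/7; sellers' price rises by ps − p* = 43.5 − 599/14 = 5/7.

Buyers gain 9/7 per unit; sellers gain 5/7 per unit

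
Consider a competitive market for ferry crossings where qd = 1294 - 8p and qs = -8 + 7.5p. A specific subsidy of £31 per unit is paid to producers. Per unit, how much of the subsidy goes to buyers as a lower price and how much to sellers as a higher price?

Buyers gain £15 per unit; sellers gain £16 per unit

Pre-subsidy: 1294 - 8p = -8 + 7.5p gives p* = 84, q* = 622.
With the subsidy, sellers receive ps = pb + 31 for each unit, where pb is the price buyers pay.
Supply in terms of pb becomes qs = -8 + 7.5(pb + 31) = 224.5 + 7.5pb. Setting this equal to demand: 1294 - 8pb = 224.5 + 7.5pb, so pb = 69.
Sellers receive ps = 69 + 31 = 100; q' = 1294 − 8·69 = 742.
Buyers' price falls by p* − pb = 84 − 69 = 15; sellers' price rises by ps − p* = 100 − 84 = 16.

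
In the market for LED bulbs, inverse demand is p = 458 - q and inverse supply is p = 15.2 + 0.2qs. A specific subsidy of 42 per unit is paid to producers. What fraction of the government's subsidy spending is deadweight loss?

DWL / government spending = 35/808

Pre-subsidy: 458 - q = 15.2 + 0.2q gives q* = 369 and p* = 89.
With the subsidy, sellers receive ps = pb + 42 for each unit, where pb is the price buyers pay.
On the curves, pb = 458 - q and ps = 15.2 + 0.2q; the wedge ps − pb = 42 gives 15.2 + 0.2q − (458 - q) = 42, so q' = 404.
Then pb = 458 − 1·404 = 54 and ps = 15.2 + 0.2·404 = 96.
ΔCS = ½(369 + 404)(89 − 54) = 13527.5; ΔPS = ½(369 + 404)(96 − 89) = 2705.5.
Government spending = 42 × 404 = 16968.
DWL = ½ × 42 × (404 − 369) = 735; fraction = 735 / 16968 = 35/808.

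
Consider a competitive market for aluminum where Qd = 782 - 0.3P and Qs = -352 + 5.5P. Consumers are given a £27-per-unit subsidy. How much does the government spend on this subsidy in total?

Pre-subsidy: 782 - 0.3P = -352 + 5.5P gives P* = 5670/29, Q* = 20977/29.
With the rebate, buyers effectively pay Pb = Ps − 27, where Ps is the price sellers receive.
Demand in terms of Ps becomes Qd = 782 − 0.3(Ps − 27) = 790.1 - 0.3Ps. Setting this equal to supply: 790.1 - 0.3Ps = -352 + 5.5Ps, so Ps = 11421/58.
Buyers pay Pb = 11421/58 − 27 = 9855/58; Q' = -352 + 5.5·(11421/58) = 84799/116.
Government outlay = subsidy × quantity = 27 × 84799/116 = 2289573/116.

Government cost = 2289573/116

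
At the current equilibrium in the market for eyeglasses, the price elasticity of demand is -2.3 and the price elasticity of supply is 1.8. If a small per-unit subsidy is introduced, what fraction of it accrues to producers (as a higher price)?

For a small subsidy around the equilibrium, the benefit split depends on the relative slopes, which at a point are proportional to the elasticities.
Buyer share = εs/(εs + |εd|) = 1.8/(1.8 + 2.3) = 18/41; seller share = |εd|/(εs + |εd|) = 23/41.
So producers capture 23/41 of the subsidy.

Producer share = 23/41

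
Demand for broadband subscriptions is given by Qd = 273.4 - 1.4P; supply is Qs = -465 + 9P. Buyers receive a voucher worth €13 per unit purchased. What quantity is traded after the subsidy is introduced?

Q' = 189.75

Pre-subsidy: 273.4 - 1.4P = -465 + 9P gives P* = 71, Q* = 174.
With the rebate, buyers effectively pay Pb = Ps − 13, where Ps is the price sellers receive.
Demand in terms of Ps becomes Qd = 273.4 − 1.4(Ps − 13) = 291.6 - 1.4Ps. Setting this equal to supply: 291.6 - 1.4Ps = -465 + 9Ps, so Ps = 72.75.
Buyers pay Pb = 72.75 − 13 = 59.75; Q' = -465 + 9·72.75 = 189.75.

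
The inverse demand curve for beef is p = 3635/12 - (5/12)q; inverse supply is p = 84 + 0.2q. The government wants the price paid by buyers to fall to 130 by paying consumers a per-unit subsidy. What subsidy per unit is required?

Required subsidy s = 37 per unit

At a buyer price of 130, quantity demanded is 727 − 2.4·130 = 415.
Sellers supply 415 only when they receive ps = 84 + 0.2·415 = 167.
s = ps − pb = 167 − 130 = 37.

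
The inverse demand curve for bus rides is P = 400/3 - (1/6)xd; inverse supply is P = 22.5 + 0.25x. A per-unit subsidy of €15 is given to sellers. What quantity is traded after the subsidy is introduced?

Pre-subsidy: 400/3 - (1/6)x = 22.5 + 0.25x gives x* = 266 and P* = 89.
With the subsidy, sellers receive Ps = Pb + 15 for each unit, where Pb is the price buyers pay.
On the curves, Pb = 400/3 - (1/6)x and Ps = 22.5 + 0.25x; the wedge Ps − Pb = 15 gives 22.5 + 0.25x − (400/3 - (1/6)x) = 15, so x' = 302.
Then Pb = 400/3 − (1/6)·302 = 83 and Ps = 22.5 + 0.25·302 = 98.

x' = 302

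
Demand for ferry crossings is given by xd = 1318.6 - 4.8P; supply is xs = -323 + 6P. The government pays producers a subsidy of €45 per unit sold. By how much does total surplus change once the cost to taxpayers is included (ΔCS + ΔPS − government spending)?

Net change in total surplus = -€2700

Pre-subsidy: 1318.6 - 4.8P = -323 + 6P gives P* = 152, x* = 589.
With the subsidy, sellers receive Ps = Pb + 45 for each unit, where Pb is the price buyers pay.
Supply in terms of Pb becomes xs = -323 + 6(Pb + 45) = -53 + 6Pb. Setting this equal to demand: 1318.6 - 4.8Pb = -53 + 6Pb, so Pb = 127.
Sellers receive Ps = 127 + 45 = 172; x' = 1318.6 − 4.8·127 = 709.
ΔCS = ½(589 + 709)(152 − 127) = 16225; ΔPS = ½(589 + 709)(172 − 152) = 12980.
Government spending = 45 × 709 = 31905.
Net change = 16225 + 12980 − 31905 = -2700. The loss equals the DWL triangle ½·45·120.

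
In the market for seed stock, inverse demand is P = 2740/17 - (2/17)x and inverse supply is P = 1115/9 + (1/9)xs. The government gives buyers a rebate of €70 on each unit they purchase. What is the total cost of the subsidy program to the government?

Pre-subsidy: 2740/17 - (2/17)x = 1115/9 + (1/9)x gives x* = 163 and P* = 142.
With the rebate, buyers effectively pay Pb = Ps − 70, where Ps is the price sellers receive.
On the curves, Pb = 2740/17 - (2/17)x and Ps = 1115/9 + (1/9)x; the wedge Ps − Pb = 70 gives 1115/9 + (1/9)x − (2740/17 - (2/17)x) = 70, so x' = 469.
Then Pb = 2740/17 − (2/17)·469 = 106 and Ps = 1115/9 + (1/9)·469 = 176.
Government outlay = subsidy × quantity = 70 × 469 = 32830.

Government cost = €32830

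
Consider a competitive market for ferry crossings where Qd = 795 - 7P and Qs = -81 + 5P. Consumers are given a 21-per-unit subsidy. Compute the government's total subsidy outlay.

Government cost = 7250.25

Pre-subsidy: 795 - 7P = -81 + 5P gives P* = 73, Q* = 284.
With the rebate, buyers effectively pay Pb = Ps − 21, where Ps is the price sellers receive.
Demand in terms of Ps becomes Qd = 795 − 7(Ps − 21) = 942 - 7Ps. Setting this equal to supply: 942 - 7Ps = -81 + 5Ps, so Ps = 85.25.
Buyers pay Pb = 85.25 − 21 = 64.25; Q' = -81 + 5·85.25 = 345.25.
Government outlay = subsidy × quantity = 21 × 345.25 = 7250.25.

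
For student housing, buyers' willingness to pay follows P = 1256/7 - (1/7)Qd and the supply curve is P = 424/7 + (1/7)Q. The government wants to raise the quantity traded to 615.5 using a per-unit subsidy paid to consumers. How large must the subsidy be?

Required subsidy s = 57 per unit

At Q = 615.5, from the demand curve buyers pay Pb = 1256/7 − (1/7)·615.5 = 91.5; from the supply curve sellers need Ps = 424/7 + (1/7)·615.5 = 148.5.
The subsidy must fill the gap: s = Ps − Pb = 148.5 − 91.5 = 57.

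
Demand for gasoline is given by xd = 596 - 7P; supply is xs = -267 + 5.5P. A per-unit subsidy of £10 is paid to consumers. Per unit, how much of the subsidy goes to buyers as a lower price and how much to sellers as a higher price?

Pre-subsidy: 596 - 7P = -267 + 5.5P gives P* = 69.04, x* = 112.72.
With the rebate, buyers effectively pay Pb = Ps − 10, where Ps is the price sellers receive.
Demand in terms of Ps becomes xd = 596 − 7(Ps − 10) = 666 - 7Ps. Setting this equal to supply: 666 - 7Ps = -267 + 5.5Ps, so Ps = 74.64.
Buyers pay Pb = 74.64 − 10 = 64.64; x' = -267 + 5.5·74.64 = 143.52.
Buyers' price falls by P* − Pb = 69.04 − 64.64 = 4.4; sellers' price rises by Ps − P* = 74.64 − 69.04 = 5.6.

Buyers gain £4.4 per unit; sellers gain £5.6 per unit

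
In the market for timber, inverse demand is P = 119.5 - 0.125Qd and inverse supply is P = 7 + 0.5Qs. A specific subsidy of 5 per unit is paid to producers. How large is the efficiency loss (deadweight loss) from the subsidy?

Pre-subsidy: 119.5 - 0.125Q = 7 + 0.5Q gives Q* = 180 and P* = 97.
With the subsidy, sellers receive Ps = Pb + 5 for each unit, where Pb is the price buyers pay.
On the curves, Pb = 119.5 - 0.125Q and Ps = 7 + 0.5Q; the wedge Ps − Pb = 5 gives 7 + 0.5Q − (119.5 - 0.125Q) = 5, so Q' = 188.
Then Pb = 119.5 − 0.125·188 = 96 and Ps = 7 + 0.5·188 = 101.
The subsidy expands output by 188 − 180 = 8 past the efficient level; on those units the gap between marginal cost and willingness to pay runs from 0 up to 5.
DWL = ½ × 5 × 8 = 20.

Deadweight loss = 20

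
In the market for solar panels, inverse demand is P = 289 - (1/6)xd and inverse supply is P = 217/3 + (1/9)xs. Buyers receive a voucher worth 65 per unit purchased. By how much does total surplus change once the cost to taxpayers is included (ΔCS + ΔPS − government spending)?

Pre-subsidy: 289 - (1/6)x = 217/3 + (1/9)x gives x* = 780 and P* = 159.
With the rebate, buyers effectively pay Pb = Ps − 65, where Ps is the price sellers receive.
On the curves, Pb = 289 - (1/6)x and Ps = 217/3 + (1/9)x; the wedge Ps − Pb = 65 gives 217/3 + (1/9)x − (289 - (1/6)x) = 65, so x' = 1014.
Then Pb = 289 − (1/6)·1014 = 120 and Ps = 217/3 + (1/9)·1014 = 185.
ΔCS = ½(780 + 1014)(159 − 120) = 34983; ΔPS = ½(780 + 1014)(185 − 159) = 23322.
Government spending = 65 × 1014 = 65910.
Net change = 34983 + 23322 − 65910 = -7605. The loss equals the DWL triangle ½·65·234.

Net change in total surplus = -7605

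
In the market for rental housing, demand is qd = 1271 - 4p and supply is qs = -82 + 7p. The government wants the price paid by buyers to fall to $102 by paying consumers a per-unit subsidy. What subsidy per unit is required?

Required subsidy s = $33 per unit

At a buyer price of 102, quantity demanded is 1271 − 4·102 = 863.
Sellers supply 863 only when they receive ps with -82 + 7·ps = 863, i.e. ps = 135.
s = ps − pb = 135 − 102 = 33.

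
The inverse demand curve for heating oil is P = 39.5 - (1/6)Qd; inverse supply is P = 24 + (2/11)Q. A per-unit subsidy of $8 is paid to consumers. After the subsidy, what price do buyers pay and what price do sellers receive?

Pre-subsidy: 39.5 - (1/6)Q = 24 + (2/11)Q gives Q* = 1023/23 and P* = 738/23.
With the rebate, buyers effectively pay Pb = Ps − 8, where Ps is the price sellers receive.
On the curves, Pb = 39.5 - (1/6)Q and Ps = 24 + (2/11)Q; the wedge Ps − Pb = 8 gives 24 + (2/11)Q − (39.5 - (1/6)Q) = 8, so Q' = 1551/23.
Then Pb = 39.5 − (1/6)·(1551/23) = 650/23 and Ps = 24 + (2/11)·(1551/23) = 834/23.

Buyers pay 650/23; sellers receive 834/23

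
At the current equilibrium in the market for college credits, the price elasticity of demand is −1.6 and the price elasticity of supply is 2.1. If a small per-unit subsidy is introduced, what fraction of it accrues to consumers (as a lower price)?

For a small subsidy around the equilibrium, the benefit split depends on the relative slopes, which at a point are proportional to the elasticities.
Buyer share = εs/(εs + |εd|) = 2.1/(2.1 + 1.6) = 21/37; seller share = |εd|/(εs + |εd|) = 16/37.

Consumer share = 21/37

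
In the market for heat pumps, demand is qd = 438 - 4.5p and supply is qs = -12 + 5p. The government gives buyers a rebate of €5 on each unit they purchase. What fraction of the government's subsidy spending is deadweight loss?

DWL / government spending = 75/2998

Pre-subsidy: 438 - 4.5p = -12 + 5p gives p* = 900/19, q* = 4272/19.
With the rebate, buyers effectively pay pb = ps − 5, where ps is the price sellers receive.
Demand in terms of ps becomes qd = 438 − 4.5(ps − 5) = 460.5 - 4.5ps. Setting this equal to supply: 460.5 - 4.5ps = -12 + 5ps, so ps = 945/19.
Buyers pay pb = 945/19 − 5 = 850/19; q' = -12 + 5·(945/19) = 4497/19.
ΔCS = ½(4272/19 + 4497/19)(900/19 − 850/19) = 219225/361; ΔPS = ½(4272/19 + 4497/19)(945/19 − 900/19) = 394605/722.
Government spending = 5 × 4497/19 = 22485/19.
DWL = ½ × 5 × (4497/19 − 4272/19) = 1125/38; fraction = (1125/38) / (22485/19) = 75/2998.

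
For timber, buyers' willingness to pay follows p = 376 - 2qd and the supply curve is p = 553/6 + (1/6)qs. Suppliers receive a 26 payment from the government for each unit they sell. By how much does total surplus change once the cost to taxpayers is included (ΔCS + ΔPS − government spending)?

Pre-subsidy: 376 - 2q = 553/6 + (1/6)q gives q* = 131 and p* = 114.
With the subsidy, sellers receive ps = pb + 26 for each unit, where pb is the price buyers pay.
On the curves, pb = 376 - 2q and ps = 553/6 + (1/6)q; the wedge ps − pb = 26 gives 553/6 + (1/6)q − (376 - 2q) = 26, so q' = 143.
Then pb = 376 − 2·143 = 90 and ps = 553/6 + (1/6)·143 = 116.
ΔCS = ½(131 + 143)(114 − 90) = 3288; ΔPS = ½(131 + 143)(116 − 114) = 274.
Government spending = 26 × 143 = 3718.
Net change = 3288 + 274 − 3718 = -156. The loss equals the DWL triangle ½·26·12.

Net change in total surplus = -156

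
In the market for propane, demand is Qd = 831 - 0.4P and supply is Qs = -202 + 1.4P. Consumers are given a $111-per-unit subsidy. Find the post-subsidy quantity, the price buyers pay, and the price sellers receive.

Pre-subsidy: 831 - 0.4P = -202 + 1.4P gives P* = 5165/9, Q* = 5413/9.
With the rebate, buyers effectively pay Pb = Ps − 111, where Ps is the price sellers receive.
Demand in terms of Ps becomes Qd = 831 − 0.4(Ps − 111) = 875.4 - 0.4Ps. Setting this equal to supply: 875.4 - 0.4Ps = -202 + 1.4Ps, so Ps = 5387/9.
Buyers pay Pb = 5387/9 − 111 = 4388/9; Q' = -202 + 1.4·(5387/9) = 28619/45.

Q' = 28619/45; buyers pay 4388/9; sellers receive 5387/9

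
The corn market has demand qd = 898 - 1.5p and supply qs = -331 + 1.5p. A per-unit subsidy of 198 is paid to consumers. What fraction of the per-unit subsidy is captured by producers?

Pre-subsidy: 898 - 1.5p = -331 + 1.5p gives p* = 1229/3, q* = 283.5.
With the rebate, buyers effectively pay pb = ps − 198, where ps is the price sellers receive.
Demand in terms of ps becomes qd = 898 − 1.5(ps − 198) = 1195 - 1.5ps. Setting this equal to supply: 1195 - 1.5ps = -331 + 1.5ps, so ps = 1526/3.
Buyers pay pb = 1526/3 − 198 = 932/3; q' = -331 + 1.5·(1526/3) = 432.
Buyers' price falls by p* − pb = 1229/3 − 932/3 = 99; sellers' price rises by ps − p* = 1526/3 − 1229/3 = 99.
So producers capture 99/198 = 0.5 of each unit of subsidy.

Producer share = 0.5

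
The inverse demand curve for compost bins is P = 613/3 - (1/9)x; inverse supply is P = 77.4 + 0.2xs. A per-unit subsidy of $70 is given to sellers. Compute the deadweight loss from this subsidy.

Deadweight loss = $7875

Pre-subsidy: 613/3 - (1/9)x = 77.4 + 0.2x gives x* = 408 and P* = 159.
With the subsidy, sellers receive Ps = Pb + 70 for each unit, where Pb is the price buyers pay.
On the curves, Pb = 613/3 - (1/9)x and Ps = 77.4 + 0.2x; the wedge Ps − Pb = 70 gives 77.4 + 0.2x − (613/3 - (1/9)x) = 70, so x' = 633.
Then Pb = 613/3 − (1/9)·633 = 134 and Ps = 77.4 + 0.2·633 = 204.
The subsidy expands output by 633 − 408 = 225 past the efficient level; on those units the gap between marginal cost and willingness to pay runs from 0 up to 70.
DWL = ½ × 70 × 225 = 7875.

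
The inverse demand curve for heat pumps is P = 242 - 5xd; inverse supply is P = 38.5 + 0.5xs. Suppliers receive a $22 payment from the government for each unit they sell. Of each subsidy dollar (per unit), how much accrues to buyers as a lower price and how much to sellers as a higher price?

Pre-subsidy: 242 - 5x = 38.5 + 0.5x gives x* = 37 and P* = 57.
With the subsidy, sellers receive Ps = Pb + 22 for each unit, where Pb is the price buyers pay.
On the curves, Pb = 242 - 5x and Ps = 38.5 + 0.5x; the wedge Ps − Pb = 22 gives 38.5 + 0.5x − (242 - 5x) = 22, so x' = 41.
Then Pb = 242 − 5·41 = 37 and Ps = 38.5 + 0.5·41 = 59.
Buyers' price falls by P* − Pb = 57 − 37 = 20; sellers' price rises by Ps − P* = 59 − 57 = 2.

Buyers gain $20 per unit; sellers gain $2 per unit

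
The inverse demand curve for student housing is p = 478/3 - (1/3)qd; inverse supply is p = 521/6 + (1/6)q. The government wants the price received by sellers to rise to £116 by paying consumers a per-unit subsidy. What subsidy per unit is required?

Required subsidy s = £15 per unit

At a seller price of 116, quantity supplied is -521 + 6·116 = 175.
Buyers absorb 175 only when they pay pb = 478/3 − (1/3)·175 = 101.
s = ps − pb = 116 − 101 = 15.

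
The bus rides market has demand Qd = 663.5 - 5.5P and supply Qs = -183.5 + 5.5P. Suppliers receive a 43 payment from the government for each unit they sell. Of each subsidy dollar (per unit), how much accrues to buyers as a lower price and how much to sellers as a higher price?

Pre-subsidy: 663.5 - 5.5P = -183.5 + 5.5P gives P* = 77, Q* = 240.
With the subsidy, sellers receive Ps = Pb + 43 for each unit, where Pb is the price buyers pay.
Supply in terms of Pb becomes Qs = -183.5 + 5.5(Pb + 43) = 53 + 5.5Pb. Setting this equal to demand: 663.5 - 5.5Pb = 53 + 5.5Pb, so Pb = 55.5.
Sellers receive Ps = 55.5 + 43 = 98.5; Q' = 663.5 − 5.5·55.5 = 358.25.
Buyers' price falls by P* − Pb = 77 − 55.5 = 21.5; sellers' price rises by Ps − P* = 98.5 − 77 = 21.5.

Buyers gain 21.5 per unit; sellers gain 21.5 per unit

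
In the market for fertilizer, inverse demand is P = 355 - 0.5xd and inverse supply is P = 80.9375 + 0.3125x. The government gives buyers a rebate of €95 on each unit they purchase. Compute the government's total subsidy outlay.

Government cost = 560975/13

Pre-subsidy: 355 - 0.5x = 80.9375 + 0.3125x gives x* = 4385/13 and P* = 4845/26.
With the rebate, buyers effectively pay Pb = Ps − 95, where Ps is the price sellers receive.
On the curves, Pb = 355 - 0.5x and Ps = 80.9375 + 0.3125x; the wedge Ps − Pb = 95 gives 80.9375 + 0.3125x − (355 - 0.5x) = 95, so x' = 5905/13.
Then Pb = 355 − 0.5·(5905/13) = 3325/26 and Ps = 80.9375 + 0.3125·(5905/13) = 5795/26.
Government outlay = subsidy × quantity = 95 × 5905/13 = 560975/13.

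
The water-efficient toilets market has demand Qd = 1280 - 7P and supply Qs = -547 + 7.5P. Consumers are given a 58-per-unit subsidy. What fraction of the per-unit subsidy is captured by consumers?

Pre-subsidy: 1280 - 7P = -547 + 7.5P gives P* = 126, Q* = 398.
With the rebate, buyers effectively pay Pb = Ps − 58, where Ps is the price sellers receive.
Demand in terms of Ps becomes Qd = 1280 − 7(Ps − 58) = 1686 - 7Ps. Setting this equal to supply: 1686 - 7Ps = -547 + 7.5Ps, so Ps = 154.
Buyers pay Pb = 154 − 58 = 96; Q' = -547 + 7.5·154 = 608.
Buyers' price falls by P* − Pb = 126 − 96 = 30; sellers' price rises by Ps − P* = 154 − 126 = 28.
So consumers capture 30/58 = 15/29 of each unit of subsidy.

Consumer share = 15/29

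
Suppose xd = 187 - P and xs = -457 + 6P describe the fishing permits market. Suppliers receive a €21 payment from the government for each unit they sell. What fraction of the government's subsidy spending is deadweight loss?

DWL / government spending = 9/113

Pre-subsidy: 187 - P = -457 + 6P gives P* = 92, x* = 95.
With the subsidy, sellers receive Ps = Pb + 21 for each unit, where Pb is the price buyers pay.
Supply in terms of Pb becomes xs = -457 + 6(Pb + 21) = -331 + 6Pb. Setting this equal to demand: 187 - Pb = -331 + 6Pb, so Pb = 74.
Sellers receive Ps = 74 + 21 = 95; x' = 187 − 1·74 = 113.
ΔCS = ½(95 + 113)(92 − 74) = 1872; ΔPS = ½(95 + 113)(95 − 92) = 312.
Government spending = 21 × 113 = 2373.
DWL = ½ × 21 × (113 − 95) = 189; fraction = 189 / 2373 = 9/113.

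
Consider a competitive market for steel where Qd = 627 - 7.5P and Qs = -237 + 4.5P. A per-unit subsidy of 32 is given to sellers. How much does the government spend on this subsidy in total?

Pre-subsidy: 627 - 7.5P = -237 + 4.5P gives P* = 72, Q* = 87.
With the subsidy, sellers receive Ps = Pb + 32 for each unit, where Pb is the price buyers pay.
Supply in terms of Pb becomes Qs = -237 + 4.5(Pb + 32) = -93 + 4.5Pb. Setting this equal to demand: 627 - 7.5Pb = -93 + 4.5Pb, so Pb = 60.
Sellers receive Ps = 60 + 32 = 92; Q' = 627 − 7.5·60 = 177.
Government outlay = subsidy × quantity = 32 × 177 = 5664.

Government cost = 5664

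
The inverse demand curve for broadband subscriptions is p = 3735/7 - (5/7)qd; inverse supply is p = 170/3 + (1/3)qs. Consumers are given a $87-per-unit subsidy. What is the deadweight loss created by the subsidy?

Pre-subsidy: 3735/7 - (5/7)q = 170/3 + (1/3)q gives q* = 10015/22 and p* = 4585/22.
With the rebate, buyers effectively pay pb = ps − 87, where ps is the price sellers receive.
On the curves, pb = 3735/7 - (5/7)q and ps = 170/3 + (1/3)q; the wedge ps − pb = 87 gives 170/3 + (1/3)q − (3735/7 - (5/7)q) = 87, so q' = 5921/11.
Then pb = 3735/7 − (5/7)·(5921/11) = 1640/11 and ps = 170/3 + (1/3)·(5921/11) = 2597/11.
The subsidy expands output by 5921/11 − 10015/22 = 1827/22 past the efficient level; on those units the gap between marginal cost and willingness to pay runs from 0 up to 87.
DWL = ½ × 87 × 1827/22 = 158949/44.

Deadweight loss = 158949/44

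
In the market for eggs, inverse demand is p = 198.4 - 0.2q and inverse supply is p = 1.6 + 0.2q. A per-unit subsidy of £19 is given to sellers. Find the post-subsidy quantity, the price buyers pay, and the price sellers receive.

q' = 539.5; buyers pay £90.5; sellers receive £109.5

Pre-subsidy: 198.4 - 0.2q = 1.6 + 0.2q gives q* = 492 and p* = 100.
With the subsidy, sellers receive ps = pb + 19 for each unit, where pb is the price buyers pay.
On the curves, pb = 198.4 - 0.2q and ps = 1.6 + 0.2q; the wedge ps − pb = 19 gives 1.6 + 0.2q − (198.4 - 0.2q) = 19, so q' = 539.5.
Then pb = 198.4 − 0.2·539.5 = 90.5 and ps = 1.6 + 0.2·539.5 = 109.5.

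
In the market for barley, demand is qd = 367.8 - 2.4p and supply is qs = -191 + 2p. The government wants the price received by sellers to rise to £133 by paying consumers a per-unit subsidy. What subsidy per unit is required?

Required subsidy s = £11 per unit

At a seller price of 133, quantity supplied is -191 + 2·133 = 75.
Buyers absorb 75 only when they pay pb with 367.8 − 2.4·pb = 75, i.e. pb = 122.
s = ps − pb = 133 − 122 = 11.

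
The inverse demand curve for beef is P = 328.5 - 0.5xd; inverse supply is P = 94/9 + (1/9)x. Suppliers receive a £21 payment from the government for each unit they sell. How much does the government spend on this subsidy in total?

Government cost = 128163/11

Pre-subsidy: 328.5 - 0.5x = 94/9 + (1/9)x gives x* = 5725/11 and P* = 751/11.
With the subsidy, sellers receive Ps = Pb + 21 for each unit, where Pb is the price buyers pay.
On the curves, Pb = 328.5 - 0.5x and Ps = 94/9 + (1/9)x; the wedge Ps − Pb = 21 gives 94/9 + (1/9)x − (328.5 - 0.5x) = 21, so x' = 6103/11.
Then Pb = 328.5 − 0.5·(6103/11) = 562/11 and Ps = 94/9 + (1/9)·(6103/11) = 793/11.
Government outlay = subsidy × quantity = 21 × 6103/11 = 128163/11.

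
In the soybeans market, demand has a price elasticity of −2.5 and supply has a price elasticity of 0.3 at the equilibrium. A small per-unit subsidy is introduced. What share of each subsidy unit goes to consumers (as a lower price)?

Consumer share = 3/28

For a small subsidy around the equilibrium, the benefit split depends on the relative slopes, which at a point are proportional to the elasticities.
Buyer share = εs/(εs + |εd|) = 0.3/(0.3 + 2.5) = 3/28; seller share = |εd|/(εs + |εd|) = 25/28.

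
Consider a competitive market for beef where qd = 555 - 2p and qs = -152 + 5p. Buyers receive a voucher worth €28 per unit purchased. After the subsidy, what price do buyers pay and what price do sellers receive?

Pre-subsidy: 555 - 2p = -152 + 5p gives p* = 101, q* = 353.
With the rebate, buyers effectively pay pb = ps − 28, where ps is the price sellers receive.
Demand in terms of ps becomes qd = 555 − 2(ps − 28) = 611 - 2ps. Setting this equal to supply: 611 - 2ps = -152 + 5ps, so ps = 109.
Buyers pay pb = 109 − 28 = 81; q' = -152 + 5·109 = 393.

Buyers pay €81; sellers receive €109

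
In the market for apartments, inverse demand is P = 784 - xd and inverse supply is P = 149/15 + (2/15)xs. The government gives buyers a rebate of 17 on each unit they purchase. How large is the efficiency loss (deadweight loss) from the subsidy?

Deadweight loss = 127.5

Pre-subsidy: 784 - x = 149/15 + (2/15)x gives x* = 683 and P* = 101.
With the rebate, buyers effectively pay Pb = Ps − 17, where Ps is the price sellers receive.
On the curves, Pb = 784 - x and Ps = 149/15 + (2/15)x; the wedge Ps − Pb = 17 gives 149/15 + (2/15)x − (784 - x) = 17, so x' = 698.
Then Pb = 784 − 1·698 = 86 and Ps = 149/15 + (2/15)·698 = 103.
The subsidy expands output by 698 − 683 = 15 past the efficient level; on those units the gap between marginal cost and willingness to pay runs from 0 up to 17.
DWL = ½ × 17 × 15 = 127.5.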